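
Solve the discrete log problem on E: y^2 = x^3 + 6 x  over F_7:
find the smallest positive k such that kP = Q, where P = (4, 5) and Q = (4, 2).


Enumerate multiples of P until we hit Q = (4, 2):
  1P = (4, 5)
  2P = (1, 0)
  3P = (4, 2)
Match found at i = 3.

k = 3


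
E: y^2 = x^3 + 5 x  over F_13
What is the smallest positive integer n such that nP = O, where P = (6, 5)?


Compute successive multiples of P until we hit O:
  1P = (6, 5)
  2P = (10, 7)
  3P = (7, 1)
  4P = (3, 9)
  5P = (0, 0)
  6P = (3, 4)
  7P = (7, 12)
  8P = (10, 6)
  ... (continuing to 10P)
  10P = O

ord(P) = 10


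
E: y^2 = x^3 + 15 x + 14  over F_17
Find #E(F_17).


For each x in F_17, count y with y^2 = x^3 + 15 x + 14 mod 17:
  x = 1: RHS = 13, y in [8, 9]  -> 2 point(s)
  x = 2: RHS = 1, y in [1, 16]  -> 2 point(s)
  x = 3: RHS = 1, y in [1, 16]  -> 2 point(s)
  x = 4: RHS = 2, y in [6, 11]  -> 2 point(s)
  x = 8: RHS = 0, y in [0]  -> 1 point(s)
  x = 10: RHS = 8, y in [5, 12]  -> 2 point(s)
  x = 12: RHS = 1, y in [1, 16]  -> 2 point(s)
  x = 13: RHS = 9, y in [3, 14]  -> 2 point(s)
  x = 16: RHS = 15, y in [7, 10]  -> 2 point(s)
Affine points: 17. Add the point at infinity: total = 18.

#E(F_17) = 18


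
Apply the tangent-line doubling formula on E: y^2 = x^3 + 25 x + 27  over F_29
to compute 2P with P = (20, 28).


Doubling: s = (3 x1^2 + a) / (2 y1)
s = (3*20^2 + 25) / (2*28) mod 29 = 11
x3 = s^2 - 2 x1 mod 29 = 11^2 - 2*20 = 23
y3 = s (x1 - x3) - y1 mod 29 = 11 * (20 - 23) - 28 = 26

2P = (23, 26)


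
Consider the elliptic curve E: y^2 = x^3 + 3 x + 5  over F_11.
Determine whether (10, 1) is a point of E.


Check whether y^2 = x^3 + 3 x + 5 (mod 11) for (x, y) = (10, 1).
LHS: y^2 = 1^2 mod 11 = 1
RHS: x^3 + 3 x + 5 = 10^3 + 3*10 + 5 mod 11 = 1
LHS = RHS

Yes, on the curve


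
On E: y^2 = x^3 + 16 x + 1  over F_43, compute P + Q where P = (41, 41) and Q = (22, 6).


P != Q, so use the chord formula.
s = (y2 - y1) / (x2 - x1) = (8) / (24) mod 43 = 29
x3 = s^2 - x1 - x2 mod 43 = 29^2 - 41 - 22 = 4
y3 = s (x1 - x3) - y1 mod 43 = 29 * (41 - 4) - 41 = 0

P + Q = (4, 0)


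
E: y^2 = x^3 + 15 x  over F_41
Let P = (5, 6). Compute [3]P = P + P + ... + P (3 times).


k = 3 = 11_2 (binary, LSB first: 11)
Double-and-add from P = (5, 6):
  bit 0 = 1: acc = O + (5, 6) = (5, 6)
  bit 1 = 1: acc = (5, 6) + (36, 28) = (36, 13)

3P = (36, 13)


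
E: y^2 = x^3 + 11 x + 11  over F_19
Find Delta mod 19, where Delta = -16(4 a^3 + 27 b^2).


4 a^3 + 27 b^2 = 4*11^3 + 27*11^2 = 5324 + 3267 = 8591
Delta = -16 * (8591) = -137456
Delta mod 19 = 9

Delta = 9 (mod 19)


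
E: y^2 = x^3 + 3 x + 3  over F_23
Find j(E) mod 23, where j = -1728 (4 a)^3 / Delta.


Delta = -16(4 a^3 + 27 b^2) mod 23 = 19
-1728 * (4 a)^3 = -1728 * (4*3)^3 mod 23 = 14
j = 14 * 19^(-1) mod 23 = 8

j = 8 (mod 23)


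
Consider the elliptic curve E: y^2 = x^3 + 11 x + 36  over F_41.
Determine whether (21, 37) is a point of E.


Check whether y^2 = x^3 + 11 x + 36 (mod 41) for (x, y) = (21, 37).
LHS: y^2 = 37^2 mod 41 = 16
RHS: x^3 + 11 x + 36 = 21^3 + 11*21 + 36 mod 41 = 16
LHS = RHS

Yes, on the curve


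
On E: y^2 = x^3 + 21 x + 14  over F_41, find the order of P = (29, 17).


Compute successive multiples of P until we hit O:
  1P = (29, 17)
  2P = (4, 11)
  3P = (28, 39)
  4P = (17, 6)
  5P = (32, 11)
  6P = (25, 16)
  7P = (5, 30)
  8P = (30, 16)
  ... (continuing to 46P)
  46P = O

ord(P) = 46


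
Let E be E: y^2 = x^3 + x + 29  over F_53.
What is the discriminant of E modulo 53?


4 a^3 + 27 b^2 = 4*1^3 + 27*29^2 = 4 + 22707 = 22711
Delta = -16 * (22711) = -363376
Delta mod 53 = 45

Delta = 45 (mod 53)


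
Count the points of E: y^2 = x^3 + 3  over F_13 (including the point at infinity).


For each x in F_13, count y with y^2 = x^3 + 0 x + 3 mod 13:
  x = 0: RHS = 3, y in [4, 9]  -> 2 point(s)
  x = 1: RHS = 4, y in [2, 11]  -> 2 point(s)
  x = 3: RHS = 4, y in [2, 11]  -> 2 point(s)
  x = 9: RHS = 4, y in [2, 11]  -> 2 point(s)
Affine points: 8. Add the point at infinity: total = 9.

#E(F_13) = 9


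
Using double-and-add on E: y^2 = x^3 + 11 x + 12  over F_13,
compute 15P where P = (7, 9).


k = 15 = 1111_2 (binary, LSB first: 1111)
Double-and-add from P = (7, 9):
  bit 0 = 1: acc = O + (7, 9) = (7, 9)
  bit 1 = 1: acc = (7, 9) + (8, 1) = (10, 2)
  bit 2 = 1: acc = (10, 2) + (0, 5) = (4, 4)
  bit 3 = 1: acc = (4, 4) + (12, 0) = (7, 4)

15P = (7, 4)


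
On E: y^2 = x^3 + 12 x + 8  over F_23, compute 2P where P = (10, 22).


Doubling: s = (3 x1^2 + a) / (2 y1)
s = (3*10^2 + 12) / (2*22) mod 23 = 5
x3 = s^2 - 2 x1 mod 23 = 5^2 - 2*10 = 5
y3 = s (x1 - x3) - y1 mod 23 = 5 * (10 - 5) - 22 = 3

2P = (5, 3)


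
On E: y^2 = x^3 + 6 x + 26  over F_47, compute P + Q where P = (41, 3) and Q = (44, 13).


P != Q, so use the chord formula.
s = (y2 - y1) / (x2 - x1) = (10) / (3) mod 47 = 19
x3 = s^2 - x1 - x2 mod 47 = 19^2 - 41 - 44 = 41
y3 = s (x1 - x3) - y1 mod 47 = 19 * (41 - 41) - 3 = 44

P + Q = (41, 44)


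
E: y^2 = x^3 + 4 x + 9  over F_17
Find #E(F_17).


For each x in F_17, count y with y^2 = x^3 + 4 x + 9 mod 17:
  x = 0: RHS = 9, y in [3, 14]  -> 2 point(s)
  x = 2: RHS = 8, y in [5, 12]  -> 2 point(s)
  x = 4: RHS = 4, y in [2, 15]  -> 2 point(s)
  x = 5: RHS = 1, y in [1, 16]  -> 2 point(s)
  x = 8: RHS = 9, y in [3, 14]  -> 2 point(s)
  x = 9: RHS = 9, y in [3, 14]  -> 2 point(s)
  x = 12: RHS = 0, y in [0]  -> 1 point(s)
  x = 14: RHS = 4, y in [2, 15]  -> 2 point(s)
  x = 16: RHS = 4, y in [2, 15]  -> 2 point(s)
Affine points: 17. Add the point at infinity: total = 18.

#E(F_17) = 18


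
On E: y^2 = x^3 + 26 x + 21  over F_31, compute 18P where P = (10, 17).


k = 18 = 10010_2 (binary, LSB first: 01001)
Double-and-add from P = (10, 17):
  bit 0 = 0: acc unchanged = O
  bit 1 = 1: acc = O + (5, 20) = (5, 20)
  bit 2 = 0: acc unchanged = (5, 20)
  bit 3 = 0: acc unchanged = (5, 20)
  bit 4 = 1: acc = (5, 20) + (27, 15) = (15, 2)

18P = (15, 2)


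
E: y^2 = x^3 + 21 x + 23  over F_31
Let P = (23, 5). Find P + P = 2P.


Doubling: s = (3 x1^2 + a) / (2 y1)
s = (3*23^2 + 21) / (2*5) mod 31 = 12
x3 = s^2 - 2 x1 mod 31 = 12^2 - 2*23 = 5
y3 = s (x1 - x3) - y1 mod 31 = 12 * (23 - 5) - 5 = 25

2P = (5, 25)


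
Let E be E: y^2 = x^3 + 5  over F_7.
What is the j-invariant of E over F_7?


Delta = -16(4 a^3 + 27 b^2) mod 7 = 1
-1728 * (4 a)^3 = -1728 * (4*0)^3 mod 7 = 0
j = 0 * 1^(-1) mod 7 = 0

j = 0 (mod 7)


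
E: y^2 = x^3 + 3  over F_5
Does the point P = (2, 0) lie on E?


Check whether y^2 = x^3 + 0 x + 3 (mod 5) for (x, y) = (2, 0).
LHS: y^2 = 0^2 mod 5 = 0
RHS: x^3 + 0 x + 3 = 2^3 + 0*2 + 3 mod 5 = 1
LHS != RHS

No, not on the curve


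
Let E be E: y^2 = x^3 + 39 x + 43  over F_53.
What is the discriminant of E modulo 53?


4 a^3 + 27 b^2 = 4*39^3 + 27*43^2 = 237276 + 49923 = 287199
Delta = -16 * (287199) = -4595184
Delta mod 53 = 22

Delta = 22 (mod 53)


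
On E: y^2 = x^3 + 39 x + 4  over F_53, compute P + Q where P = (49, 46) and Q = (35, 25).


P != Q, so use the chord formula.
s = (y2 - y1) / (x2 - x1) = (32) / (39) mod 53 = 28
x3 = s^2 - x1 - x2 mod 53 = 28^2 - 49 - 35 = 11
y3 = s (x1 - x3) - y1 mod 53 = 28 * (49 - 11) - 46 = 11

P + Q = (11, 11)


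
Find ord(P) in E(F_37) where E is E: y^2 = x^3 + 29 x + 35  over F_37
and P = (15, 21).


Compute successive multiples of P until we hit O:
  1P = (15, 21)
  2P = (10, 17)
  3P = (23, 17)
  4P = (27, 22)
  5P = (4, 20)
  6P = (7, 10)
  7P = (14, 22)
  8P = (9, 10)
  ... (continuing to 39P)
  39P = O

ord(P) = 39


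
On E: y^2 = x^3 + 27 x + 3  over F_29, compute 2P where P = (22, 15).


Doubling: s = (3 x1^2 + a) / (2 y1)
s = (3*22^2 + 27) / (2*15) mod 29 = 0
x3 = s^2 - 2 x1 mod 29 = 0^2 - 2*22 = 14
y3 = s (x1 - x3) - y1 mod 29 = 0 * (22 - 14) - 15 = 14

2P = (14, 14)


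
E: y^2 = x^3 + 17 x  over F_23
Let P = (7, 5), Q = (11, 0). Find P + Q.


P != Q, so use the chord formula.
s = (y2 - y1) / (x2 - x1) = (18) / (4) mod 23 = 16
x3 = s^2 - x1 - x2 mod 23 = 16^2 - 7 - 11 = 8
y3 = s (x1 - x3) - y1 mod 23 = 16 * (7 - 8) - 5 = 2

P + Q = (8, 2)


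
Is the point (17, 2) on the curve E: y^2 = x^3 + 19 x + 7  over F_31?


Check whether y^2 = x^3 + 19 x + 7 (mod 31) for (x, y) = (17, 2).
LHS: y^2 = 2^2 mod 31 = 4
RHS: x^3 + 19 x + 7 = 17^3 + 19*17 + 7 mod 31 = 4
LHS = RHS

Yes, on the curve


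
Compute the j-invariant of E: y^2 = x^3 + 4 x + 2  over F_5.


Delta = -16(4 a^3 + 27 b^2) mod 5 = 1
-1728 * (4 a)^3 = -1728 * (4*4)^3 mod 5 = 2
j = 2 * 1^(-1) mod 5 = 2

j = 2 (mod 5)


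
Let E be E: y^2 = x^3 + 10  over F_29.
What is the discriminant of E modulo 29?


4 a^3 + 27 b^2 = 4*0^3 + 27*10^2 = 0 + 2700 = 2700
Delta = -16 * (2700) = -43200
Delta mod 29 = 10

Delta = 10 (mod 29)


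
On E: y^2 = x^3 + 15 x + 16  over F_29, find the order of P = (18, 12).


Compute successive multiples of P until we hit O:
  1P = (18, 12)
  2P = (0, 25)
  3P = (10, 8)
  4P = (23, 0)
  5P = (10, 21)
  6P = (0, 4)
  7P = (18, 17)
  8P = O

ord(P) = 8


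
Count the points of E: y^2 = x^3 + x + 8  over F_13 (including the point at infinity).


For each x in F_13, count y with y^2 = x^3 + 1 x + 8 mod 13:
  x = 1: RHS = 10, y in [6, 7]  -> 2 point(s)
  x = 3: RHS = 12, y in [5, 8]  -> 2 point(s)
  x = 6: RHS = 9, y in [3, 10]  -> 2 point(s)
  x = 10: RHS = 4, y in [2, 11]  -> 2 point(s)
Affine points: 8. Add the point at infinity: total = 9.

#E(F_13) = 9


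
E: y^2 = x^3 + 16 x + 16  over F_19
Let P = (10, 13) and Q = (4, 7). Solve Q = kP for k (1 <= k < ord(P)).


Enumerate multiples of P until we hit Q = (4, 7):
  1P = (10, 13)
  2P = (0, 15)
  3P = (6, 9)
  4P = (4, 12)
  5P = (14, 18)
  6P = (12, 13)
  7P = (16, 6)
  8P = (16, 13)
  9P = (12, 6)
  10P = (14, 1)
  11P = (4, 7)
Match found at i = 11.

k = 11


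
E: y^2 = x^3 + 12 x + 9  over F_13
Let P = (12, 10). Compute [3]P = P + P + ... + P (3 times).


k = 3 = 11_2 (binary, LSB first: 11)
Double-and-add from P = (12, 10):
  bit 0 = 1: acc = O + (12, 10) = (12, 10)
  bit 1 = 1: acc = (12, 10) + (5, 5) = (5, 8)

3P = (5, 8)


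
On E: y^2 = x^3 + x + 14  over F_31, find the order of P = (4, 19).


Compute successive multiples of P until we hit O:
  1P = (4, 19)
  2P = (10, 1)
  3P = (26, 16)
  4P = (8, 21)
  5P = (27, 16)
  6P = (20, 6)
  7P = (1, 27)
  8P = (9, 15)
  ... (continuing to 39P)
  39P = O

ord(P) = 39


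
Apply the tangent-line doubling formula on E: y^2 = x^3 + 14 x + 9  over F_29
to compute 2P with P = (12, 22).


Doubling: s = (3 x1^2 + a) / (2 y1)
s = (3*12^2 + 14) / (2*22) mod 29 = 22
x3 = s^2 - 2 x1 mod 29 = 22^2 - 2*12 = 25
y3 = s (x1 - x3) - y1 mod 29 = 22 * (12 - 25) - 22 = 11

2P = (25, 11)


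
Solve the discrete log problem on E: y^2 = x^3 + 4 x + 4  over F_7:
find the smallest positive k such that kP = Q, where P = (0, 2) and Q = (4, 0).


Enumerate multiples of P until we hit Q = (4, 0):
  1P = (0, 2)
  2P = (1, 4)
  3P = (3, 6)
  4P = (5, 3)
  5P = (4, 0)
Match found at i = 5.

k = 5


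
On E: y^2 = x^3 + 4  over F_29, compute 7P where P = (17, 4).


k = 7 = 111_2 (binary, LSB first: 111)
Double-and-add from P = (17, 4):
  bit 0 = 1: acc = O + (17, 4) = (17, 4)
  bit 1 = 1: acc = (17, 4) + (11, 1) = (23, 22)
  bit 2 = 1: acc = (23, 22) + (27, 24) = (1, 18)

7P = (1, 18)


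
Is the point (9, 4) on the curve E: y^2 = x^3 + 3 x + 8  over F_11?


Check whether y^2 = x^3 + 3 x + 8 (mod 11) for (x, y) = (9, 4).
LHS: y^2 = 4^2 mod 11 = 5
RHS: x^3 + 3 x + 8 = 9^3 + 3*9 + 8 mod 11 = 5
LHS = RHS

Yes, on the curve


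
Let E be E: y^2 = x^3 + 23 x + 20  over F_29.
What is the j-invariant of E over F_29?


Delta = -16(4 a^3 + 27 b^2) mod 29 = 2
-1728 * (4 a)^3 = -1728 * (4*23)^3 mod 29 = 21
j = 21 * 2^(-1) mod 29 = 25

j = 25 (mod 29)


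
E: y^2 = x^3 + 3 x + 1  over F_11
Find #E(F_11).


For each x in F_11, count y with y^2 = x^3 + 3 x + 1 mod 11:
  x = 0: RHS = 1, y in [1, 10]  -> 2 point(s)
  x = 1: RHS = 5, y in [4, 7]  -> 2 point(s)
  x = 2: RHS = 4, y in [2, 9]  -> 2 point(s)
  x = 3: RHS = 4, y in [2, 9]  -> 2 point(s)
  x = 4: RHS = 0, y in [0]  -> 1 point(s)
  x = 5: RHS = 9, y in [3, 8]  -> 2 point(s)
  x = 6: RHS = 4, y in [2, 9]  -> 2 point(s)
  x = 8: RHS = 9, y in [3, 8]  -> 2 point(s)
  x = 9: RHS = 9, y in [3, 8]  -> 2 point(s)
Affine points: 17. Add the point at infinity: total = 18.

#E(F_11) = 18


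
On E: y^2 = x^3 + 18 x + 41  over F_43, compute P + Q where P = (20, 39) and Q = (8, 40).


P != Q, so use the chord formula.
s = (y2 - y1) / (x2 - x1) = (1) / (31) mod 43 = 25
x3 = s^2 - x1 - x2 mod 43 = 25^2 - 20 - 8 = 38
y3 = s (x1 - x3) - y1 mod 43 = 25 * (20 - 38) - 39 = 27

P + Q = (38, 27)


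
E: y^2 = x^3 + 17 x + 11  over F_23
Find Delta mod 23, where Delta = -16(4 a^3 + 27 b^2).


4 a^3 + 27 b^2 = 4*17^3 + 27*11^2 = 19652 + 3267 = 22919
Delta = -16 * (22919) = -366704
Delta mod 23 = 8

Delta = 8 (mod 23)


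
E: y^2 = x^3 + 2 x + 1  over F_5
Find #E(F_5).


For each x in F_5, count y with y^2 = x^3 + 2 x + 1 mod 5:
  x = 0: RHS = 1, y in [1, 4]  -> 2 point(s)
  x = 1: RHS = 4, y in [2, 3]  -> 2 point(s)
  x = 3: RHS = 4, y in [2, 3]  -> 2 point(s)
Affine points: 6. Add the point at infinity: total = 7.

#E(F_5) = 7


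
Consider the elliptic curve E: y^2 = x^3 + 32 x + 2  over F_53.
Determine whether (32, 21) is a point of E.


Check whether y^2 = x^3 + 32 x + 2 (mod 53) for (x, y) = (32, 21).
LHS: y^2 = 21^2 mod 53 = 17
RHS: x^3 + 32 x + 2 = 32^3 + 32*32 + 2 mod 53 = 33
LHS != RHS

No, not on the curve


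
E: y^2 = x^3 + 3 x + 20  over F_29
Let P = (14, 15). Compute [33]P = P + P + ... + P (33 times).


k = 33 = 100001_2 (binary, LSB first: 100001)
Double-and-add from P = (14, 15):
  bit 0 = 1: acc = O + (14, 15) = (14, 15)
  bit 1 = 0: acc unchanged = (14, 15)
  bit 2 = 0: acc unchanged = (14, 15)
  bit 3 = 0: acc unchanged = (14, 15)
  bit 4 = 0: acc unchanged = (14, 15)
  bit 5 = 1: acc = (14, 15) + (2, 18) = (4, 26)

33P = (4, 26)


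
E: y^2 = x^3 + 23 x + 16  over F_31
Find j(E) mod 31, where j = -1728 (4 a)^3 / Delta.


Delta = -16(4 a^3 + 27 b^2) mod 31 = 17
-1728 * (4 a)^3 = -1728 * (4*23)^3 mod 31 = 23
j = 23 * 17^(-1) mod 31 = 5

j = 5 (mod 31)


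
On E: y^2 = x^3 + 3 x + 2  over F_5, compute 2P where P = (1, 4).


Doubling: s = (3 x1^2 + a) / (2 y1)
s = (3*1^2 + 3) / (2*4) mod 5 = 2
x3 = s^2 - 2 x1 mod 5 = 2^2 - 2*1 = 2
y3 = s (x1 - x3) - y1 mod 5 = 2 * (1 - 2) - 4 = 4

2P = (2, 4)


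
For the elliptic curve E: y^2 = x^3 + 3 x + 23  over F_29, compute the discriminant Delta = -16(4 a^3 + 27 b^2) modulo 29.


4 a^3 + 27 b^2 = 4*3^3 + 27*23^2 = 108 + 14283 = 14391
Delta = -16 * (14391) = -230256
Delta mod 29 = 4

Delta = 4 (mod 29)


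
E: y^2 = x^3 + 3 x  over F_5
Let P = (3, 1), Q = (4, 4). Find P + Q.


P != Q, so use the chord formula.
s = (y2 - y1) / (x2 - x1) = (3) / (1) mod 5 = 3
x3 = s^2 - x1 - x2 mod 5 = 3^2 - 3 - 4 = 2
y3 = s (x1 - x3) - y1 mod 5 = 3 * (3 - 2) - 1 = 2

P + Q = (2, 2)


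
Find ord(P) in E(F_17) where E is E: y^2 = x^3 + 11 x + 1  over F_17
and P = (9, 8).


Compute successive multiples of P until we hit O:
  1P = (9, 8)
  2P = (0, 1)
  3P = (0, 16)
  4P = (9, 9)
  5P = O

ord(P) = 5


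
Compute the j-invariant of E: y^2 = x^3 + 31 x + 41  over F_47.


Delta = -16(4 a^3 + 27 b^2) mod 47 = 30
-1728 * (4 a)^3 = -1728 * (4*31)^3 mod 47 = 7
j = 7 * 30^(-1) mod 47 = 30

j = 30 (mod 47)


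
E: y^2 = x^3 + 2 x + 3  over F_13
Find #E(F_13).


For each x in F_13, count y with y^2 = x^3 + 2 x + 3 mod 13:
  x = 0: RHS = 3, y in [4, 9]  -> 2 point(s)
  x = 3: RHS = 10, y in [6, 7]  -> 2 point(s)
  x = 4: RHS = 10, y in [6, 7]  -> 2 point(s)
  x = 6: RHS = 10, y in [6, 7]  -> 2 point(s)
  x = 7: RHS = 9, y in [3, 10]  -> 2 point(s)
  x = 9: RHS = 9, y in [3, 10]  -> 2 point(s)
  x = 10: RHS = 9, y in [3, 10]  -> 2 point(s)
  x = 11: RHS = 4, y in [2, 11]  -> 2 point(s)
  x = 12: RHS = 0, y in [0]  -> 1 point(s)
Affine points: 17. Add the point at infinity: total = 18.

#E(F_13) = 18


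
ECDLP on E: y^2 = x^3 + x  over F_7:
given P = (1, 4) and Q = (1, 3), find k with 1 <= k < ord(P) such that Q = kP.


Enumerate multiples of P until we hit Q = (1, 3):
  1P = (1, 4)
  2P = (0, 0)
  3P = (1, 3)
Match found at i = 3.

k = 3


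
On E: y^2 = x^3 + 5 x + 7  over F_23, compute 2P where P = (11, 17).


Doubling: s = (3 x1^2 + a) / (2 y1)
s = (3*11^2 + 5) / (2*17) mod 23 = 0
x3 = s^2 - 2 x1 mod 23 = 0^2 - 2*11 = 1
y3 = s (x1 - x3) - y1 mod 23 = 0 * (11 - 1) - 17 = 6

2P = (1, 6)


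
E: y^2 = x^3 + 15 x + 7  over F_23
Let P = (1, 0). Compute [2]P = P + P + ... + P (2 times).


k = 2 = 10_2 (binary, LSB first: 01)
Double-and-add from P = (1, 0):
  bit 0 = 0: acc unchanged = O
  bit 1 = 1: acc = O + O = O

2P = O


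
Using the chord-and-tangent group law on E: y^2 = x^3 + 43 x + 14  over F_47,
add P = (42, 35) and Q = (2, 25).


P != Q, so use the chord formula.
s = (y2 - y1) / (x2 - x1) = (37) / (7) mod 47 = 12
x3 = s^2 - x1 - x2 mod 47 = 12^2 - 42 - 2 = 6
y3 = s (x1 - x3) - y1 mod 47 = 12 * (42 - 6) - 35 = 21

P + Q = (6, 21)


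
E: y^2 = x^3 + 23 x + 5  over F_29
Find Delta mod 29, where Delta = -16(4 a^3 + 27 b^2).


4 a^3 + 27 b^2 = 4*23^3 + 27*5^2 = 48668 + 675 = 49343
Delta = -16 * (49343) = -789488
Delta mod 29 = 8

Delta = 8 (mod 29)


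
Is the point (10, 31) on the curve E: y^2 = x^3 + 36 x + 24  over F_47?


Check whether y^2 = x^3 + 36 x + 24 (mod 47) for (x, y) = (10, 31).
LHS: y^2 = 31^2 mod 47 = 21
RHS: x^3 + 36 x + 24 = 10^3 + 36*10 + 24 mod 47 = 21
LHS = RHS

Yes, on the curve


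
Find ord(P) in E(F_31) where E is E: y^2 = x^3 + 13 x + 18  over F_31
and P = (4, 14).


Compute successive multiples of P until we hit O:
  1P = (4, 14)
  2P = (30, 29)
  3P = (6, 23)
  4P = (18, 16)
  5P = (28, 18)
  6P = (24, 24)
  7P = (11, 29)
  8P = (13, 11)
  ... (continuing to 37P)
  37P = O

ord(P) = 37


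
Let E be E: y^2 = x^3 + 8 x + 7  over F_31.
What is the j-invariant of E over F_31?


Delta = -16(4 a^3 + 27 b^2) mod 31 = 4
-1728 * (4 a)^3 = -1728 * (4*8)^3 mod 31 = 8
j = 8 * 4^(-1) mod 31 = 2

j = 2 (mod 31)


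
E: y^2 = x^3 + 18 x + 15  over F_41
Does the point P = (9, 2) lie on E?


Check whether y^2 = x^3 + 18 x + 15 (mod 41) for (x, y) = (9, 2).
LHS: y^2 = 2^2 mod 41 = 4
RHS: x^3 + 18 x + 15 = 9^3 + 18*9 + 15 mod 41 = 4
LHS = RHS

Yes, on the curve


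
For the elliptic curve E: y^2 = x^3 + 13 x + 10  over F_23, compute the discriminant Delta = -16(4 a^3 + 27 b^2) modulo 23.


4 a^3 + 27 b^2 = 4*13^3 + 27*10^2 = 8788 + 2700 = 11488
Delta = -16 * (11488) = -183808
Delta mod 23 = 8

Delta = 8 (mod 23)


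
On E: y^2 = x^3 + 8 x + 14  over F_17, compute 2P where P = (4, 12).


Doubling: s = (3 x1^2 + a) / (2 y1)
s = (3*4^2 + 8) / (2*12) mod 17 = 8
x3 = s^2 - 2 x1 mod 17 = 8^2 - 2*4 = 5
y3 = s (x1 - x3) - y1 mod 17 = 8 * (4 - 5) - 12 = 14

2P = (5, 14)


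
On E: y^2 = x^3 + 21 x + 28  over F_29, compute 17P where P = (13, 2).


k = 17 = 10001_2 (binary, LSB first: 10001)
Double-and-add from P = (13, 2):
  bit 0 = 1: acc = O + (13, 2) = (13, 2)
  bit 1 = 0: acc unchanged = (13, 2)
  bit 2 = 0: acc unchanged = (13, 2)
  bit 3 = 0: acc unchanged = (13, 2)
  bit 4 = 1: acc = (13, 2) + (28, 21) = (11, 16)

17P = (11, 16)


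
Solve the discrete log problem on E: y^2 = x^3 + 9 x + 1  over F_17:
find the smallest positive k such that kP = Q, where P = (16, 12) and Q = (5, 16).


Enumerate multiples of P until we hit Q = (5, 16):
  1P = (16, 12)
  2P = (15, 14)
  3P = (7, 4)
  4P = (12, 1)
  5P = (4, 4)
  6P = (5, 1)
  7P = (14, 7)
  8P = (6, 13)
  9P = (3, 2)
  10P = (0, 16)
  11P = (0, 1)
  12P = (3, 15)
  13P = (6, 4)
  14P = (14, 10)
  15P = (5, 16)
Match found at i = 15.

k = 15


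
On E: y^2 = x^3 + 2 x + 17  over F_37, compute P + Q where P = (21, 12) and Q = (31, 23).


P != Q, so use the chord formula.
s = (y2 - y1) / (x2 - x1) = (11) / (10) mod 37 = 27
x3 = s^2 - x1 - x2 mod 37 = 27^2 - 21 - 31 = 11
y3 = s (x1 - x3) - y1 mod 37 = 27 * (21 - 11) - 12 = 36

P + Q = (11, 36)


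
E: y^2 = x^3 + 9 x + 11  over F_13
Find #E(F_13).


For each x in F_13, count y with y^2 = x^3 + 9 x + 11 mod 13:
  x = 3: RHS = 0, y in [0]  -> 1 point(s)
  x = 5: RHS = 12, y in [5, 8]  -> 2 point(s)
  x = 7: RHS = 1, y in [1, 12]  -> 2 point(s)
  x = 8: RHS = 10, y in [6, 7]  -> 2 point(s)
  x = 10: RHS = 9, y in [3, 10]  -> 2 point(s)
  x = 12: RHS = 1, y in [1, 12]  -> 2 point(s)
Affine points: 11. Add the point at infinity: total = 12.

#E(F_13) = 12


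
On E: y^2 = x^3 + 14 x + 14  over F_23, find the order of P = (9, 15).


Compute successive multiples of P until we hit O:
  1P = (9, 15)
  2P = (18, 16)
  3P = (21, 22)
  4P = (5, 18)
  5P = (11, 21)
  6P = (12, 22)
  7P = (10, 21)
  8P = (17, 6)
  ... (continuing to 27P)
  27P = O

ord(P) = 27


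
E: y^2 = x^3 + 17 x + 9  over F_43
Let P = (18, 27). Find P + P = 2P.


Doubling: s = (3 x1^2 + a) / (2 y1)
s = (3*18^2 + 17) / (2*27) mod 43 = 0
x3 = s^2 - 2 x1 mod 43 = 0^2 - 2*18 = 7
y3 = s (x1 - x3) - y1 mod 43 = 0 * (18 - 7) - 27 = 16

2P = (7, 16)


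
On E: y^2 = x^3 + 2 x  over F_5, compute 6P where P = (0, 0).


k = 6 = 110_2 (binary, LSB first: 011)
Double-and-add from P = (0, 0):
  bit 0 = 0: acc unchanged = O
  bit 1 = 1: acc = O + O = O
  bit 2 = 1: acc = O + O = O

6P = O


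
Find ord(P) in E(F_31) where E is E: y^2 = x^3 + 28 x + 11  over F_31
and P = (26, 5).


Compute successive multiples of P until we hit O:
  1P = (26, 5)
  2P = (11, 10)
  3P = (1, 28)
  4P = (23, 22)
  5P = (21, 8)
  6P = (29, 3)
  7P = (4, 1)
  8P = (10, 12)
  ... (continuing to 22P)
  22P = O

ord(P) = 22


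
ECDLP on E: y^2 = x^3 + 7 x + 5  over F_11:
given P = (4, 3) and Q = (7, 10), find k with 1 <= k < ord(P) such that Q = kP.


Enumerate multiples of P until we hit Q = (7, 10):
  1P = (4, 3)
  2P = (3, 8)
  3P = (7, 1)
  4P = (9, 4)
  5P = (2, 4)
  6P = (8, 10)
  7P = (0, 4)
  8P = (5, 0)
  9P = (0, 7)
  10P = (8, 1)
  11P = (2, 7)
  12P = (9, 7)
  13P = (7, 10)
Match found at i = 13.

k = 13


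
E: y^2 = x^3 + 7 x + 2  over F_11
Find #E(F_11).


For each x in F_11, count y with y^2 = x^3 + 7 x + 2 mod 11:
  x = 7: RHS = 9, y in [3, 8]  -> 2 point(s)
  x = 8: RHS = 9, y in [3, 8]  -> 2 point(s)
  x = 10: RHS = 5, y in [4, 7]  -> 2 point(s)
Affine points: 6. Add the point at infinity: total = 7.

#E(F_11) = 7


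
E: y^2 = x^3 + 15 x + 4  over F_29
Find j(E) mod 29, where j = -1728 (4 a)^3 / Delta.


Delta = -16(4 a^3 + 27 b^2) mod 29 = 11
-1728 * (4 a)^3 = -1728 * (4*15)^3 mod 29 = 9
j = 9 * 11^(-1) mod 29 = 14

j = 14 (mod 29)


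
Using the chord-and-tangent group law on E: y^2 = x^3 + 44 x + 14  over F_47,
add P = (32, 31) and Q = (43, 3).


P != Q, so use the chord formula.
s = (y2 - y1) / (x2 - x1) = (19) / (11) mod 47 = 6
x3 = s^2 - x1 - x2 mod 47 = 6^2 - 32 - 43 = 8
y3 = s (x1 - x3) - y1 mod 47 = 6 * (32 - 8) - 31 = 19

P + Q = (8, 19)


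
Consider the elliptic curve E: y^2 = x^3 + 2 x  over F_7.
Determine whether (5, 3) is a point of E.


Check whether y^2 = x^3 + 2 x + 0 (mod 7) for (x, y) = (5, 3).
LHS: y^2 = 3^2 mod 7 = 2
RHS: x^3 + 2 x + 0 = 5^3 + 2*5 + 0 mod 7 = 2
LHS = RHS

Yes, on the curve


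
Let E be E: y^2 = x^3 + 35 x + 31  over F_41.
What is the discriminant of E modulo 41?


4 a^3 + 27 b^2 = 4*35^3 + 27*31^2 = 171500 + 25947 = 197447
Delta = -16 * (197447) = -3159152
Delta mod 41 = 21

Delta = 21 (mod 41)


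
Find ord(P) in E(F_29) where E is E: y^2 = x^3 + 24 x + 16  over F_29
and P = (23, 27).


Compute successive multiples of P until we hit O:
  1P = (23, 27)
  2P = (28, 22)
  3P = (8, 16)
  4P = (18, 25)
  5P = (16, 28)
  6P = (6, 12)
  7P = (7, 11)
  8P = (0, 25)
  ... (continuing to 38P)
  38P = O

ord(P) = 38


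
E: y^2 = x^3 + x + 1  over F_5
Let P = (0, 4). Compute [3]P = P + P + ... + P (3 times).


k = 3 = 11_2 (binary, LSB first: 11)
Double-and-add from P = (0, 4):
  bit 0 = 1: acc = O + (0, 4) = (0, 4)
  bit 1 = 1: acc = (0, 4) + (4, 3) = (2, 4)

3P = (2, 4)


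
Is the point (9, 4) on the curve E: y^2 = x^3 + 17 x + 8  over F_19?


Check whether y^2 = x^3 + 17 x + 8 (mod 19) for (x, y) = (9, 4).
LHS: y^2 = 4^2 mod 19 = 16
RHS: x^3 + 17 x + 8 = 9^3 + 17*9 + 8 mod 19 = 16
LHS = RHS

Yes, on the curve


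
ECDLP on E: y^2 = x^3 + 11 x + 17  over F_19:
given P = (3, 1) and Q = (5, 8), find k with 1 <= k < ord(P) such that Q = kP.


Enumerate multiples of P until we hit Q = (5, 8):
  1P = (3, 1)
  2P = (13, 18)
  3P = (0, 6)
  4P = (4, 7)
  5P = (10, 14)
  6P = (11, 14)
  7P = (2, 3)
  8P = (18, 10)
  9P = (9, 3)
  10P = (5, 11)
  11P = (17, 5)
  12P = (8, 3)
  13P = (15, 17)
  14P = (7, 0)
  15P = (15, 2)
  16P = (8, 16)
  17P = (17, 14)
  18P = (5, 8)
Match found at i = 18.

k = 18


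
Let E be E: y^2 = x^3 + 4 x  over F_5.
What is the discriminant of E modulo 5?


4 a^3 + 27 b^2 = 4*4^3 + 27*0^2 = 256 + 0 = 256
Delta = -16 * (256) = -4096
Delta mod 5 = 4

Delta = 4 (mod 5)


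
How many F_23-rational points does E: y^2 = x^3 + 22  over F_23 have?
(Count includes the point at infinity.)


For each x in F_23, count y with y^2 = x^3 + 0 x + 22 mod 23:
  x = 1: RHS = 0, y in [0]  -> 1 point(s)
  x = 3: RHS = 3, y in [7, 16]  -> 2 point(s)
  x = 5: RHS = 9, y in [3, 20]  -> 2 point(s)
  x = 6: RHS = 8, y in [10, 13]  -> 2 point(s)
  x = 12: RHS = 2, y in [5, 18]  -> 2 point(s)
  x = 14: RHS = 6, y in [11, 12]  -> 2 point(s)
  x = 15: RHS = 16, y in [4, 19]  -> 2 point(s)
  x = 16: RHS = 1, y in [1, 22]  -> 2 point(s)
  x = 17: RHS = 13, y in [6, 17]  -> 2 point(s)
  x = 18: RHS = 12, y in [9, 14]  -> 2 point(s)
  x = 19: RHS = 4, y in [2, 21]  -> 2 point(s)
  x = 20: RHS = 18, y in [8, 15]  -> 2 point(s)
Affine points: 23. Add the point at infinity: total = 24.

#E(F_23) = 24


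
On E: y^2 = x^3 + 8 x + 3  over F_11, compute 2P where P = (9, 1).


Doubling: s = (3 x1^2 + a) / (2 y1)
s = (3*9^2 + 8) / (2*1) mod 11 = 10
x3 = s^2 - 2 x1 mod 11 = 10^2 - 2*9 = 5
y3 = s (x1 - x3) - y1 mod 11 = 10 * (9 - 5) - 1 = 6

2P = (5, 6)


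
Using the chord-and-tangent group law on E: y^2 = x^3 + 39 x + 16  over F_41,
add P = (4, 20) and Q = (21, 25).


P != Q, so use the chord formula.
s = (y2 - y1) / (x2 - x1) = (5) / (17) mod 41 = 22
x3 = s^2 - x1 - x2 mod 41 = 22^2 - 4 - 21 = 8
y3 = s (x1 - x3) - y1 mod 41 = 22 * (4 - 8) - 20 = 15

P + Q = (8, 15)


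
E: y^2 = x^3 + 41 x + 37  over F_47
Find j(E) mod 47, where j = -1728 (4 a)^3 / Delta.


Delta = -16(4 a^3 + 27 b^2) mod 47 = 46
-1728 * (4 a)^3 = -1728 * (4*41)^3 mod 47 = 28
j = 28 * 46^(-1) mod 47 = 19

j = 19 (mod 47)


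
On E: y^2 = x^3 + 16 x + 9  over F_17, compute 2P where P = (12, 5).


k = 2 = 10_2 (binary, LSB first: 01)
Double-and-add from P = (12, 5):
  bit 0 = 0: acc unchanged = O
  bit 1 = 1: acc = O + (9, 7) = (9, 7)

2P = (9, 7)


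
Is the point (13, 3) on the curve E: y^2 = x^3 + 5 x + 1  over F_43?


Check whether y^2 = x^3 + 5 x + 1 (mod 43) for (x, y) = (13, 3).
LHS: y^2 = 3^2 mod 43 = 9
RHS: x^3 + 5 x + 1 = 13^3 + 5*13 + 1 mod 43 = 27
LHS != RHS

No, not on the curve


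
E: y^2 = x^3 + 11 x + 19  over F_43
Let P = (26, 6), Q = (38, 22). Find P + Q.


P != Q, so use the chord formula.
s = (y2 - y1) / (x2 - x1) = (16) / (12) mod 43 = 30
x3 = s^2 - x1 - x2 mod 43 = 30^2 - 26 - 38 = 19
y3 = s (x1 - x3) - y1 mod 43 = 30 * (26 - 19) - 6 = 32

P + Q = (19, 32)


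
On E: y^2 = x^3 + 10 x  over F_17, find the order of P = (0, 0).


Compute successive multiples of P until we hit O:
  1P = (0, 0)
  2P = O

ord(P) = 2


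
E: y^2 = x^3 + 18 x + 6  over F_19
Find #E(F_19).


For each x in F_19, count y with y^2 = x^3 + 18 x + 6 mod 19:
  x = 0: RHS = 6, y in [5, 14]  -> 2 point(s)
  x = 1: RHS = 6, y in [5, 14]  -> 2 point(s)
  x = 3: RHS = 11, y in [7, 12]  -> 2 point(s)
  x = 4: RHS = 9, y in [3, 16]  -> 2 point(s)
  x = 6: RHS = 7, y in [8, 11]  -> 2 point(s)
  x = 7: RHS = 0, y in [0]  -> 1 point(s)
  x = 8: RHS = 16, y in [4, 15]  -> 2 point(s)
  x = 9: RHS = 4, y in [2, 17]  -> 2 point(s)
  x = 13: RHS = 5, y in [9, 10]  -> 2 point(s)
  x = 14: RHS = 0, y in [0]  -> 1 point(s)
  x = 16: RHS = 1, y in [1, 18]  -> 2 point(s)
  x = 17: RHS = 0, y in [0]  -> 1 point(s)
  x = 18: RHS = 6, y in [5, 14]  -> 2 point(s)
Affine points: 23. Add the point at infinity: total = 24.

#E(F_19) = 24


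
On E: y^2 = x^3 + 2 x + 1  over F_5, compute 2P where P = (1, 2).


Doubling: s = (3 x1^2 + a) / (2 y1)
s = (3*1^2 + 2) / (2*2) mod 5 = 0
x3 = s^2 - 2 x1 mod 5 = 0^2 - 2*1 = 3
y3 = s (x1 - x3) - y1 mod 5 = 0 * (1 - 3) - 2 = 3

2P = (3, 3)


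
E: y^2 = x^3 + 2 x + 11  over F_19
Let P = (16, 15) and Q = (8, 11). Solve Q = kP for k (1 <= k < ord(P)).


Enumerate multiples of P until we hit Q = (8, 11):
  1P = (16, 15)
  2P = (4, 8)
  3P = (0, 7)
  4P = (8, 8)
  5P = (2, 2)
  6P = (7, 11)
  7P = (3, 14)
  8P = (9, 6)
  9P = (10, 9)
  10P = (13, 7)
  11P = (14, 3)
  12P = (6, 7)
  13P = (6, 12)
  14P = (14, 16)
  15P = (13, 12)
  16P = (10, 10)
  17P = (9, 13)
  18P = (3, 5)
  19P = (7, 8)
  20P = (2, 17)
  21P = (8, 11)
Match found at i = 21.

k = 21


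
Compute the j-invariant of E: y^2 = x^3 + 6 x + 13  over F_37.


Delta = -16(4 a^3 + 27 b^2) mod 37 = 7
-1728 * (4 a)^3 = -1728 * (4*6)^3 mod 37 = 31
j = 31 * 7^(-1) mod 37 = 15

j = 15 (mod 37)


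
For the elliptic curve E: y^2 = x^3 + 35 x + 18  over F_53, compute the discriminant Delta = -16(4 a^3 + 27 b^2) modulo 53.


4 a^3 + 27 b^2 = 4*35^3 + 27*18^2 = 171500 + 8748 = 180248
Delta = -16 * (180248) = -2883968
Delta mod 53 = 27

Delta = 27 (mod 53)


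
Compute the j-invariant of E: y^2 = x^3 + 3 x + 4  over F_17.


Delta = -16(4 a^3 + 27 b^2) mod 17 = 13
-1728 * (4 a)^3 = -1728 * (4*3)^3 mod 17 = 15
j = 15 * 13^(-1) mod 17 = 9

j = 9 (mod 17)


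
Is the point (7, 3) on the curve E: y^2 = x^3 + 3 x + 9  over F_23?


Check whether y^2 = x^3 + 3 x + 9 (mod 23) for (x, y) = (7, 3).
LHS: y^2 = 3^2 mod 23 = 9
RHS: x^3 + 3 x + 9 = 7^3 + 3*7 + 9 mod 23 = 5
LHS != RHS

No, not on the curve


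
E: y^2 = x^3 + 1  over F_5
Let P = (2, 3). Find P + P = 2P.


Doubling: s = (3 x1^2 + a) / (2 y1)
s = (3*2^2 + 0) / (2*3) mod 5 = 2
x3 = s^2 - 2 x1 mod 5 = 2^2 - 2*2 = 0
y3 = s (x1 - x3) - y1 mod 5 = 2 * (2 - 0) - 3 = 1

2P = (0, 1)


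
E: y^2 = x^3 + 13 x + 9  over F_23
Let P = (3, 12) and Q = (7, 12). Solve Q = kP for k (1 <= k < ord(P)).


Enumerate multiples of P until we hit Q = (7, 12):
  1P = (3, 12)
  2P = (7, 12)
Match found at i = 2.

k = 2


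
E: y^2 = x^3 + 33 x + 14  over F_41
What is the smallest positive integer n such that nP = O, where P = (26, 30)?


Compute successive multiples of P until we hit O:
  1P = (26, 30)
  2P = (20, 8)
  3P = (13, 4)
  4P = (6, 10)
  5P = (10, 27)
  6P = (10, 14)
  7P = (6, 31)
  8P = (13, 37)
  ... (continuing to 11P)
  11P = O

ord(P) = 11


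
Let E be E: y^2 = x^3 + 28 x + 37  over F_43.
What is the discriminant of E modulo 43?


4 a^3 + 27 b^2 = 4*28^3 + 27*37^2 = 87808 + 36963 = 124771
Delta = -16 * (124771) = -1996336
Delta mod 43 = 25

Delta = 25 (mod 43)


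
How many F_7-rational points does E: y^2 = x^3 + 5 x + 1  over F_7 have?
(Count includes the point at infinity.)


For each x in F_7, count y with y^2 = x^3 + 5 x + 1 mod 7:
  x = 0: RHS = 1, y in [1, 6]  -> 2 point(s)
  x = 1: RHS = 0, y in [0]  -> 1 point(s)
  x = 3: RHS = 1, y in [1, 6]  -> 2 point(s)
  x = 4: RHS = 1, y in [1, 6]  -> 2 point(s)
  x = 5: RHS = 4, y in [2, 5]  -> 2 point(s)
  x = 6: RHS = 2, y in [3, 4]  -> 2 point(s)
Affine points: 11. Add the point at infinity: total = 12.

#E(F_7) = 12


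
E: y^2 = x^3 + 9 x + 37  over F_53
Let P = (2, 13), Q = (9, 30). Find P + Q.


P != Q, so use the chord formula.
s = (y2 - y1) / (x2 - x1) = (17) / (7) mod 53 = 10
x3 = s^2 - x1 - x2 mod 53 = 10^2 - 2 - 9 = 36
y3 = s (x1 - x3) - y1 mod 53 = 10 * (2 - 36) - 13 = 18

P + Q = (36, 18)


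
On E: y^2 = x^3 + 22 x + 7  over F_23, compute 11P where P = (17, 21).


k = 11 = 1011_2 (binary, LSB first: 1101)
Double-and-add from P = (17, 21):
  bit 0 = 1: acc = O + (17, 21) = (17, 21)
  bit 1 = 1: acc = (17, 21) + (16, 4) = (3, 10)
  bit 2 = 0: acc unchanged = (3, 10)
  bit 3 = 1: acc = (3, 10) + (18, 18) = (3, 13)

11P = (3, 13)


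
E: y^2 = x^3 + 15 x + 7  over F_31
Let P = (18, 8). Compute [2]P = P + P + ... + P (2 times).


k = 2 = 10_2 (binary, LSB first: 01)
Double-and-add from P = (18, 8):
  bit 0 = 0: acc unchanged = O
  bit 1 = 1: acc = O + (2, 18) = (2, 18)

2P = (2, 18)


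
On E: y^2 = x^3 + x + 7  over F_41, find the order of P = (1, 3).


Compute successive multiples of P until we hit O:
  1P = (1, 3)
  2P = (3, 23)
  3P = (14, 31)
  4P = (27, 23)
  5P = (33, 26)
  6P = (11, 18)
  7P = (21, 8)
  8P = (37, 29)
  ... (continuing to 38P)
  38P = O

ord(P) = 38


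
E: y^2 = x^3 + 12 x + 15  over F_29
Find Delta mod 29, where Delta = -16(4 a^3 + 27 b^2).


4 a^3 + 27 b^2 = 4*12^3 + 27*15^2 = 6912 + 6075 = 12987
Delta = -16 * (12987) = -207792
Delta mod 29 = 22

Delta = 22 (mod 29)


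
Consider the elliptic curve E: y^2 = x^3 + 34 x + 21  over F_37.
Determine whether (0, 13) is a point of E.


Check whether y^2 = x^3 + 34 x + 21 (mod 37) for (x, y) = (0, 13).
LHS: y^2 = 13^2 mod 37 = 21
RHS: x^3 + 34 x + 21 = 0^3 + 34*0 + 21 mod 37 = 21
LHS = RHS

Yes, on the curve


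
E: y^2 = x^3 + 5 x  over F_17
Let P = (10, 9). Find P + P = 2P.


Doubling: s = (3 x1^2 + a) / (2 y1)
s = (3*10^2 + 5) / (2*9) mod 17 = 16
x3 = s^2 - 2 x1 mod 17 = 16^2 - 2*10 = 15
y3 = s (x1 - x3) - y1 mod 17 = 16 * (10 - 15) - 9 = 13

2P = (15, 13)


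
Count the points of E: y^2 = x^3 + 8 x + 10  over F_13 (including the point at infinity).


For each x in F_13, count y with y^2 = x^3 + 8 x + 10 mod 13:
  x = 0: RHS = 10, y in [6, 7]  -> 2 point(s)
  x = 3: RHS = 9, y in [3, 10]  -> 2 point(s)
  x = 6: RHS = 1, y in [1, 12]  -> 2 point(s)
  x = 8: RHS = 1, y in [1, 12]  -> 2 point(s)
  x = 11: RHS = 12, y in [5, 8]  -> 2 point(s)
  x = 12: RHS = 1, y in [1, 12]  -> 2 point(s)
Affine points: 12. Add the point at infinity: total = 13.

#E(F_13) = 13


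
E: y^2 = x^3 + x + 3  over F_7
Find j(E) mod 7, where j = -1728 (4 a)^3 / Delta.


Delta = -16(4 a^3 + 27 b^2) mod 7 = 3
-1728 * (4 a)^3 = -1728 * (4*1)^3 mod 7 = 1
j = 1 * 3^(-1) mod 7 = 5

j = 5 (mod 7)


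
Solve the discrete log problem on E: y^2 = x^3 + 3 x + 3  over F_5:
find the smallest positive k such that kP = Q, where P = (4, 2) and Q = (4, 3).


Enumerate multiples of P until we hit Q = (4, 3):
  1P = (4, 2)
  2P = (3, 2)
  3P = (3, 3)
  4P = (4, 3)
Match found at i = 4.

k = 4


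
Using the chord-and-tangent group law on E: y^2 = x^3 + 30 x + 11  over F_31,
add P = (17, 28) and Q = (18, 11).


P != Q, so use the chord formula.
s = (y2 - y1) / (x2 - x1) = (14) / (1) mod 31 = 14
x3 = s^2 - x1 - x2 mod 31 = 14^2 - 17 - 18 = 6
y3 = s (x1 - x3) - y1 mod 31 = 14 * (17 - 6) - 28 = 2

P + Q = (6, 2)


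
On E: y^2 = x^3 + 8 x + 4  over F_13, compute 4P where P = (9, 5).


k = 4 = 100_2 (binary, LSB first: 001)
Double-and-add from P = (9, 5):
  bit 0 = 0: acc unchanged = O
  bit 1 = 0: acc unchanged = O
  bit 2 = 1: acc = O + (4, 3) = (4, 3)

4P = (4, 3)


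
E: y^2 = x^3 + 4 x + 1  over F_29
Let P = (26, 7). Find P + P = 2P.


Doubling: s = (3 x1^2 + a) / (2 y1)
s = (3*26^2 + 4) / (2*7) mod 29 = 25
x3 = s^2 - 2 x1 mod 29 = 25^2 - 2*26 = 22
y3 = s (x1 - x3) - y1 mod 29 = 25 * (26 - 22) - 7 = 6

2P = (22, 6)


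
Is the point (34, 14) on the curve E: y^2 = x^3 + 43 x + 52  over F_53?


Check whether y^2 = x^3 + 43 x + 52 (mod 53) for (x, y) = (34, 14).
LHS: y^2 = 14^2 mod 53 = 37
RHS: x^3 + 43 x + 52 = 34^3 + 43*34 + 52 mod 53 = 8
LHS != RHS

No, not on the curve


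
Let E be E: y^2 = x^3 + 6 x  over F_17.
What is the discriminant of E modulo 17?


4 a^3 + 27 b^2 = 4*6^3 + 27*0^2 = 864 + 0 = 864
Delta = -16 * (864) = -13824
Delta mod 17 = 14

Delta = 14 (mod 17)


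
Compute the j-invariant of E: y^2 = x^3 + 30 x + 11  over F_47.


Delta = -16(4 a^3 + 27 b^2) mod 47 = 41
-1728 * (4 a)^3 = -1728 * (4*30)^3 mod 47 = 25
j = 25 * 41^(-1) mod 47 = 35

j = 35 (mod 47)


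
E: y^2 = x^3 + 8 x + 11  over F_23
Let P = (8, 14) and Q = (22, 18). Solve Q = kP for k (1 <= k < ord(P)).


Enumerate multiples of P until we hit Q = (22, 18):
  1P = (8, 14)
  2P = (20, 12)
  3P = (11, 21)
  4P = (12, 15)
  5P = (16, 7)
  6P = (3, 19)
  7P = (13, 14)
  8P = (2, 9)
  9P = (22, 5)
  10P = (17, 0)
  11P = (22, 18)
Match found at i = 11.

k = 11


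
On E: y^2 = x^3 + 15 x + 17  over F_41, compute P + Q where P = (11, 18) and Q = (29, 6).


P != Q, so use the chord formula.
s = (y2 - y1) / (x2 - x1) = (29) / (18) mod 41 = 13
x3 = s^2 - x1 - x2 mod 41 = 13^2 - 11 - 29 = 6
y3 = s (x1 - x3) - y1 mod 41 = 13 * (11 - 6) - 18 = 6

P + Q = (6, 6)


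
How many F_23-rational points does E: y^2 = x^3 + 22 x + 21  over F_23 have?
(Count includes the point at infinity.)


For each x in F_23, count y with y^2 = x^3 + 22 x + 21 mod 23:
  x = 2: RHS = 4, y in [2, 21]  -> 2 point(s)
  x = 4: RHS = 12, y in [9, 14]  -> 2 point(s)
  x = 5: RHS = 3, y in [7, 16]  -> 2 point(s)
  x = 6: RHS = 1, y in [1, 22]  -> 2 point(s)
  x = 7: RHS = 12, y in [9, 14]  -> 2 point(s)
  x = 12: RHS = 12, y in [9, 14]  -> 2 point(s)
  x = 15: RHS = 0, y in [0]  -> 1 point(s)
  x = 17: RHS = 18, y in [8, 15]  -> 2 point(s)
  x = 18: RHS = 16, y in [4, 19]  -> 2 point(s)
Affine points: 17. Add the point at infinity: total = 18.

#E(F_23) = 18


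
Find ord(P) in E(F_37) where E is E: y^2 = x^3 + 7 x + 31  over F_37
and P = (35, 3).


Compute successive multiples of P until we hit O:
  1P = (35, 3)
  2P = (13, 5)
  3P = (15, 12)
  4P = (23, 36)
  5P = (12, 17)
  6P = (28, 4)
  7P = (8, 9)
  8P = (21, 35)
  ... (continuing to 20P)
  20P = O

ord(P) = 20


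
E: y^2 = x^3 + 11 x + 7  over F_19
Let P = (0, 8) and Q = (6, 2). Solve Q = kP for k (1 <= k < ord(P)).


Enumerate multiples of P until we hit Q = (6, 2):
  1P = (0, 8)
  2P = (5, 4)
  3P = (4, 18)
  4P = (7, 3)
  5P = (16, 17)
  6P = (12, 9)
  7P = (14, 13)
  8P = (6, 17)
  9P = (1, 0)
  10P = (6, 2)
Match found at i = 10.

k = 10


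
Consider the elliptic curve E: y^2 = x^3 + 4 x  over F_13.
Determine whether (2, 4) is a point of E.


Check whether y^2 = x^3 + 4 x + 0 (mod 13) for (x, y) = (2, 4).
LHS: y^2 = 4^2 mod 13 = 3
RHS: x^3 + 4 x + 0 = 2^3 + 4*2 + 0 mod 13 = 3
LHS = RHS

Yes, on the curve


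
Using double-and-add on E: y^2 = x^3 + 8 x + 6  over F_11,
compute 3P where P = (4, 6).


k = 3 = 11_2 (binary, LSB first: 11)
Double-and-add from P = (4, 6):
  bit 0 = 1: acc = O + (4, 6) = (4, 6)
  bit 1 = 1: acc = (4, 6) + (4, 5) = O

3P = O


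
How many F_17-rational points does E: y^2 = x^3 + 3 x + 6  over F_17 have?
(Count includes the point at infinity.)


For each x in F_17, count y with y^2 = x^3 + 3 x + 6 mod 17:
  x = 3: RHS = 8, y in [5, 12]  -> 2 point(s)
  x = 6: RHS = 2, y in [6, 11]  -> 2 point(s)
  x = 7: RHS = 13, y in [8, 9]  -> 2 point(s)
  x = 8: RHS = 15, y in [7, 10]  -> 2 point(s)
  x = 10: RHS = 16, y in [4, 13]  -> 2 point(s)
  x = 12: RHS = 2, y in [6, 11]  -> 2 point(s)
  x = 13: RHS = 15, y in [7, 10]  -> 2 point(s)
  x = 14: RHS = 4, y in [2, 15]  -> 2 point(s)
  x = 15: RHS = 9, y in [3, 14]  -> 2 point(s)
  x = 16: RHS = 2, y in [6, 11]  -> 2 point(s)
Affine points: 20. Add the point at infinity: total = 21.

#E(F_17) = 21


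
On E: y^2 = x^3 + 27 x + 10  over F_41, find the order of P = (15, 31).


Compute successive multiples of P until we hit O:
  1P = (15, 31)
  2P = (29, 34)
  3P = (37, 17)
  4P = (26, 17)
  5P = (25, 19)
  6P = (9, 11)
  7P = (19, 24)
  8P = (28, 2)
  ... (continuing to 54P)
  54P = O

ord(P) = 54


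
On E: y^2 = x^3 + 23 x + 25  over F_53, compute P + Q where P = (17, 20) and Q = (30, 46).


P != Q, so use the chord formula.
s = (y2 - y1) / (x2 - x1) = (26) / (13) mod 53 = 2
x3 = s^2 - x1 - x2 mod 53 = 2^2 - 17 - 30 = 10
y3 = s (x1 - x3) - y1 mod 53 = 2 * (17 - 10) - 20 = 47

P + Q = (10, 47)
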